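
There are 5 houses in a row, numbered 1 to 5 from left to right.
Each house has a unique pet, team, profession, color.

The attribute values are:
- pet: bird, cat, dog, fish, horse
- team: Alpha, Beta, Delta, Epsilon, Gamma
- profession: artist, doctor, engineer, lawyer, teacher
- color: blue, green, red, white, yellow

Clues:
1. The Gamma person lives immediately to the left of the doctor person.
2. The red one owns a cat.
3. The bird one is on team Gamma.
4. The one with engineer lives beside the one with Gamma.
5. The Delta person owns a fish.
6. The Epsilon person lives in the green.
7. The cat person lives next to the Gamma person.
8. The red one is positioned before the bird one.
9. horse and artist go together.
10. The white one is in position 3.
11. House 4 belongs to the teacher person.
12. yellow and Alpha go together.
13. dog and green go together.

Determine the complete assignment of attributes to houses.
Solution:

House | Pet | Team | Profession | Color
---------------------------------------
  1   | cat | Beta | engineer | red
  2   | bird | Gamma | lawyer | blue
  3   | fish | Delta | doctor | white
  4   | dog | Epsilon | teacher | green
  5   | horse | Alpha | artist | yellow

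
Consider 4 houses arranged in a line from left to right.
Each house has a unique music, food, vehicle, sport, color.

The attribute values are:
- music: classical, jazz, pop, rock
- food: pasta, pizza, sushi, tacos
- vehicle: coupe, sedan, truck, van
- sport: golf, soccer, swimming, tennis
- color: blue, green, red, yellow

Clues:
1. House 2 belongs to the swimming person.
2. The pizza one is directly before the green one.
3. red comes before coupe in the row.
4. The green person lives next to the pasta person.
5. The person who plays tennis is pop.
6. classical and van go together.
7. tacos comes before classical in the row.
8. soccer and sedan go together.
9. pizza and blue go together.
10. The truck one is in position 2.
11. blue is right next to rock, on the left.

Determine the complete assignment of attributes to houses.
Solution:

House | Music | Food | Vehicle | Sport | Color
----------------------------------------------
  1   | jazz | pizza | sedan | soccer | blue
  2   | rock | tacos | truck | swimming | green
  3   | classical | pasta | van | golf | red
  4   | pop | sushi | coupe | tennis | yellow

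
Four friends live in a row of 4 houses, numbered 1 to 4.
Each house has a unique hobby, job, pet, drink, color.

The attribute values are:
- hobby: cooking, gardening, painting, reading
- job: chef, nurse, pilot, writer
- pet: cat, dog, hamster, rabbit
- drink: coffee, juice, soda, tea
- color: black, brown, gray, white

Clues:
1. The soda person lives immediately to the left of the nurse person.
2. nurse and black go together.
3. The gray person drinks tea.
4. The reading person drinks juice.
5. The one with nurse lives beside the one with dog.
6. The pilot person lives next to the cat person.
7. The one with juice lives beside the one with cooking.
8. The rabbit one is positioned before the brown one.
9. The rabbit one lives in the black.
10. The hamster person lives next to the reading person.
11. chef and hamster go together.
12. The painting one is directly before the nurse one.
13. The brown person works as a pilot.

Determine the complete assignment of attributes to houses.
Solution:

House | Hobby | Job | Pet | Drink | Color
-----------------------------------------
  1   | painting | chef | hamster | soda | white
  2   | reading | nurse | rabbit | juice | black
  3   | cooking | pilot | dog | coffee | brown
  4   | gardening | writer | cat | tea | gray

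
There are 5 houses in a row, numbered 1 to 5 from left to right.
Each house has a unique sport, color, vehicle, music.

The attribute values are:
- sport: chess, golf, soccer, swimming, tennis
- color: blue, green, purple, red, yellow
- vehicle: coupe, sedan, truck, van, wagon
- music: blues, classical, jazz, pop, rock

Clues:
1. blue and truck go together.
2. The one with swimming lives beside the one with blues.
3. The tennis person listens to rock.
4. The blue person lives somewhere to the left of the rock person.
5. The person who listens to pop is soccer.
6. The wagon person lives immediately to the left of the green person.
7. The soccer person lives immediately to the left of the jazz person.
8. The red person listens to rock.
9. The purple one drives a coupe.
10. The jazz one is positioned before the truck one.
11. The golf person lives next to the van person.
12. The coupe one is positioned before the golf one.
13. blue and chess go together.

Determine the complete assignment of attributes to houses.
Solution:

House | Sport | Color | Vehicle | Music
---------------------------------------
  1   | soccer | purple | coupe | pop
  2   | golf | yellow | wagon | jazz
  3   | swimming | green | van | classical
  4   | chess | blue | truck | blues
  5   | tennis | red | sedan | rock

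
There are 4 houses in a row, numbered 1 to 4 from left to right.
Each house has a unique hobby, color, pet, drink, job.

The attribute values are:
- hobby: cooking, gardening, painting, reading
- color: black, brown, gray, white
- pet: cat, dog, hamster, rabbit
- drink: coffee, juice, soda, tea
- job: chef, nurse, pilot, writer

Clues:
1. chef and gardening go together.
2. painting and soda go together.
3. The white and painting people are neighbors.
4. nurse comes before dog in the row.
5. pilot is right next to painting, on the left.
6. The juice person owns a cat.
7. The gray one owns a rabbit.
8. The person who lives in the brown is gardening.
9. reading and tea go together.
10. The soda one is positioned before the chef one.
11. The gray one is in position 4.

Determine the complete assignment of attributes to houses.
Solution:

House | Hobby | Color | Pet | Drink | Job
-----------------------------------------
  1   | cooking | white | cat | juice | pilot
  2   | painting | black | hamster | soda | nurse
  3   | gardening | brown | dog | coffee | chef
  4   | reading | gray | rabbit | tea | writer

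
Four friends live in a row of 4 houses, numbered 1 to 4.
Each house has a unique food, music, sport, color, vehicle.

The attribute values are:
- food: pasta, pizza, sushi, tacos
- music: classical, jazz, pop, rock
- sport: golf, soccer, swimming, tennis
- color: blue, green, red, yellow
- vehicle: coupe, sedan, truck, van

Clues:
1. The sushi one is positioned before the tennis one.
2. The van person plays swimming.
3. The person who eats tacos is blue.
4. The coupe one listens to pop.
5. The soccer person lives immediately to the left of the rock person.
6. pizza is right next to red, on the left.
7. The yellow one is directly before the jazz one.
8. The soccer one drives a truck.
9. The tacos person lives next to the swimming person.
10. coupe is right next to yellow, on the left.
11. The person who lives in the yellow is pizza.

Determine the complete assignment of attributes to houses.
Solution:

House | Food | Music | Sport | Color | Vehicle
----------------------------------------------
  1   | tacos | pop | golf | blue | coupe
  2   | pizza | classical | swimming | yellow | van
  3   | sushi | jazz | soccer | red | truck
  4   | pasta | rock | tennis | green | sedan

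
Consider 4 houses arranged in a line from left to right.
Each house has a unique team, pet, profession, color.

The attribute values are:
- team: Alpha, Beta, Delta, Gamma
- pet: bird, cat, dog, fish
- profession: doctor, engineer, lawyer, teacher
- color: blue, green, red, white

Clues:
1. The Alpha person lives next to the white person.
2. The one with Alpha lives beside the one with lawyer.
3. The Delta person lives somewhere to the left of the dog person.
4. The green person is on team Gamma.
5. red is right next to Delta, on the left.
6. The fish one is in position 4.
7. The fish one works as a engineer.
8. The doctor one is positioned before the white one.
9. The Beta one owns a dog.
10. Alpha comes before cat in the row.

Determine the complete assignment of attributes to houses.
Solution:

House | Team | Pet | Profession | Color
---------------------------------------
  1   | Alpha | bird | doctor | red
  2   | Delta | cat | lawyer | white
  3   | Beta | dog | teacher | blue
  4   | Gamma | fish | engineer | green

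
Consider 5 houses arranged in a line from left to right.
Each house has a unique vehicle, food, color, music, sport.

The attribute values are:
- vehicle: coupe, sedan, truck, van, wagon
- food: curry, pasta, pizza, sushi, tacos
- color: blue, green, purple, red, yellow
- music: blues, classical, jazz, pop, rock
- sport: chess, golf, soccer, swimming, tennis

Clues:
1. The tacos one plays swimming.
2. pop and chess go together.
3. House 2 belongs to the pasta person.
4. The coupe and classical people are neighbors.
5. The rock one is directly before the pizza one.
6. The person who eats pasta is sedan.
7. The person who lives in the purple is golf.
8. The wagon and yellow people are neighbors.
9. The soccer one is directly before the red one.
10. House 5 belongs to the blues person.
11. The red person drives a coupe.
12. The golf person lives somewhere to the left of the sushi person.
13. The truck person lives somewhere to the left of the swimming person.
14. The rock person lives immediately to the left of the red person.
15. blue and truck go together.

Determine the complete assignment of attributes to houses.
Solution:

House | Vehicle | Food | Color | Music | Sport
----------------------------------------------
  1   | wagon | curry | purple | jazz | golf
  2   | sedan | pasta | yellow | rock | soccer
  3   | coupe | pizza | red | pop | chess
  4   | truck | sushi | blue | classical | tennis
  5   | van | tacos | green | blues | swimming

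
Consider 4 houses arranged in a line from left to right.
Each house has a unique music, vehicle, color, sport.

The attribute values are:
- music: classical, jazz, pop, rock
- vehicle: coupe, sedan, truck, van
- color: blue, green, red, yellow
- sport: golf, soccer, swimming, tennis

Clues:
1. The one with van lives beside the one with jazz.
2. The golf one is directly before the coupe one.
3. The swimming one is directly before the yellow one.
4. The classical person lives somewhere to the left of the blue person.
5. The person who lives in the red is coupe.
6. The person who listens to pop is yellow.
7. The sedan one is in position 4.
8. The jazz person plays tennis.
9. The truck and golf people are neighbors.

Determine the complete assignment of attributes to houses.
Solution:

House | Music | Vehicle | Color | Sport
---------------------------------------
  1   | classical | truck | green | swimming
  2   | pop | van | yellow | golf
  3   | jazz | coupe | red | tennis
  4   | rock | sedan | blue | soccer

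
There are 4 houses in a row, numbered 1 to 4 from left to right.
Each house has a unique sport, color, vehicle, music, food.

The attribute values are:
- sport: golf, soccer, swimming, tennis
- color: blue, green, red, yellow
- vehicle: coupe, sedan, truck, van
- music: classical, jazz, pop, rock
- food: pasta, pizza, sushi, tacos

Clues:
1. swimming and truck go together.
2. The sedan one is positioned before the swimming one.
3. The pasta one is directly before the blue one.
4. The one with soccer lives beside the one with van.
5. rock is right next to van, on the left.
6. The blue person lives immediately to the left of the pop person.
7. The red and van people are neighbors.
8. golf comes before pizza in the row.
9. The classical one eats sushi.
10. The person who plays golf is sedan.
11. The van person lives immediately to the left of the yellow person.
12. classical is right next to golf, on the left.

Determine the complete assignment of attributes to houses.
Solution:

House | Sport | Color | Vehicle | Music | Food
----------------------------------------------
  1   | soccer | red | coupe | rock | pasta
  2   | tennis | blue | van | classical | sushi
  3   | golf | yellow | sedan | pop | tacos
  4   | swimming | green | truck | jazz | pizza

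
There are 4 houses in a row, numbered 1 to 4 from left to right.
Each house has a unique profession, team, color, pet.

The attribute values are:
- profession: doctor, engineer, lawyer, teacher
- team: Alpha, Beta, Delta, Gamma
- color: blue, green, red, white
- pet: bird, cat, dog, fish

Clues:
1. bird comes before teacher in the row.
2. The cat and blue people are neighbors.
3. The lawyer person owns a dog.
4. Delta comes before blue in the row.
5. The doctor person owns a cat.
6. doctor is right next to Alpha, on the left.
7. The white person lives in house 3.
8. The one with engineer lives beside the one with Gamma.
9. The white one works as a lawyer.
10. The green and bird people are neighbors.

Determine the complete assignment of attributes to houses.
Solution:

House | Profession | Team | Color | Pet
---------------------------------------
  1   | doctor | Delta | green | cat
  2   | engineer | Alpha | blue | bird
  3   | lawyer | Gamma | white | dog
  4   | teacher | Beta | red | fish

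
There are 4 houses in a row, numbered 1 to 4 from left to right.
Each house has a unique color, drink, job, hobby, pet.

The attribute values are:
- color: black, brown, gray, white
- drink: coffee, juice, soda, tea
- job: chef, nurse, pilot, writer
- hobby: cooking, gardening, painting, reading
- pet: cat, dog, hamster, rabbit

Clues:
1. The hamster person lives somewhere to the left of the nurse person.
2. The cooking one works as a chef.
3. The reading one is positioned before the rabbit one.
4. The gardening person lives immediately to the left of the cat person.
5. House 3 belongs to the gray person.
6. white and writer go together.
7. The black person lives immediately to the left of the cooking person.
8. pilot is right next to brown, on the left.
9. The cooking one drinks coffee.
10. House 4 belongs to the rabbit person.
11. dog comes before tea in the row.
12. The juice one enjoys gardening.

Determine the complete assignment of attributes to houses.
Solution:

House | Color | Drink | Job | Hobby | Pet
-----------------------------------------
  1   | black | juice | pilot | gardening | hamster
  2   | brown | coffee | chef | cooking | cat
  3   | gray | soda | nurse | reading | dog
  4   | white | tea | writer | painting | rabbit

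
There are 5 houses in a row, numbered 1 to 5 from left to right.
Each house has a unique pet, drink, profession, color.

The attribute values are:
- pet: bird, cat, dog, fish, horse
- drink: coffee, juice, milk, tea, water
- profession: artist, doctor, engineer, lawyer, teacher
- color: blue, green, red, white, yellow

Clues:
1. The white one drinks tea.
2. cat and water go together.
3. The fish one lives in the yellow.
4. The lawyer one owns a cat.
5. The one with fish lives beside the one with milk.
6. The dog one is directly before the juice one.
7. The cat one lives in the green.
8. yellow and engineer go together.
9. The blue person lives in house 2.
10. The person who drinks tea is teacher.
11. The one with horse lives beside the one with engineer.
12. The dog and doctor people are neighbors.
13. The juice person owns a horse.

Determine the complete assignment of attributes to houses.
Solution:

House | Pet | Drink | Profession | Color
----------------------------------------
  1   | dog | tea | teacher | white
  2   | horse | juice | doctor | blue
  3   | fish | coffee | engineer | yellow
  4   | bird | milk | artist | red
  5   | cat | water | lawyer | green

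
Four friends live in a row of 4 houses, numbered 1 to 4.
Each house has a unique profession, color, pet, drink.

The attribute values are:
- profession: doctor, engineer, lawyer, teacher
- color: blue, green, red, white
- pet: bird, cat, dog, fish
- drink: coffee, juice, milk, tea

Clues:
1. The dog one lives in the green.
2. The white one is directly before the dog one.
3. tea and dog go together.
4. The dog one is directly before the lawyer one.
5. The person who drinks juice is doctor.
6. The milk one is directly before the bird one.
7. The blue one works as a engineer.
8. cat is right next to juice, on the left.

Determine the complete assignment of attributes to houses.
Solution:

House | Profession | Color | Pet | Drink
----------------------------------------
  1   | engineer | blue | cat | milk
  2   | doctor | white | bird | juice
  3   | teacher | green | dog | tea
  4   | lawyer | red | fish | coffee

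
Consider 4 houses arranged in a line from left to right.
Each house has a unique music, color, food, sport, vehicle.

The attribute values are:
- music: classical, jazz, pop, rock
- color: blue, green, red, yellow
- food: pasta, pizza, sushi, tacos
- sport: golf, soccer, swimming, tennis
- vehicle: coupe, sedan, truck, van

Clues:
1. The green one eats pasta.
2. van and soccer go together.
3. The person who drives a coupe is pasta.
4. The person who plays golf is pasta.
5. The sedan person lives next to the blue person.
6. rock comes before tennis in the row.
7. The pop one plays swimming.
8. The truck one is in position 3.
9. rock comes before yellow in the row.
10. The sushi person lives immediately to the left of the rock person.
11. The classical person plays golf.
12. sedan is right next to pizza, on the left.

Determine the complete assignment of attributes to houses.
Solution:

House | Music | Color | Food | Sport | Vehicle
----------------------------------------------
  1   | pop | red | sushi | swimming | sedan
  2   | rock | blue | pizza | soccer | van
  3   | jazz | yellow | tacos | tennis | truck
  4   | classical | green | pasta | golf | coupe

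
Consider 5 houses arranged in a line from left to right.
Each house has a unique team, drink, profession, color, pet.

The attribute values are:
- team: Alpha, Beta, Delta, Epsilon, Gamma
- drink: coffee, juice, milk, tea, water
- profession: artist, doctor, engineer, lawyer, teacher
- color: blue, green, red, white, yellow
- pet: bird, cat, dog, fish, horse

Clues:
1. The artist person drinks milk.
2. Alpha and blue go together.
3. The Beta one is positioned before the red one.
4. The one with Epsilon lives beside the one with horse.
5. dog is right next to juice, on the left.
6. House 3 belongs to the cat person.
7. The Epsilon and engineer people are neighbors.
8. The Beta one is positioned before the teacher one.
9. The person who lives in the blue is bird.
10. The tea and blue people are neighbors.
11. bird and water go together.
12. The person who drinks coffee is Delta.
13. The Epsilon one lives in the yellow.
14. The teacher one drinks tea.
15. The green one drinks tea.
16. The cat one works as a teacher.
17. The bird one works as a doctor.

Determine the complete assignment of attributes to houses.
Solution:

House | Team | Drink | Profession | Color | Pet
-----------------------------------------------
  1   | Epsilon | milk | artist | yellow | dog
  2   | Beta | juice | engineer | white | horse
  3   | Gamma | tea | teacher | green | cat
  4   | Alpha | water | doctor | blue | bird
  5   | Delta | coffee | lawyer | red | fish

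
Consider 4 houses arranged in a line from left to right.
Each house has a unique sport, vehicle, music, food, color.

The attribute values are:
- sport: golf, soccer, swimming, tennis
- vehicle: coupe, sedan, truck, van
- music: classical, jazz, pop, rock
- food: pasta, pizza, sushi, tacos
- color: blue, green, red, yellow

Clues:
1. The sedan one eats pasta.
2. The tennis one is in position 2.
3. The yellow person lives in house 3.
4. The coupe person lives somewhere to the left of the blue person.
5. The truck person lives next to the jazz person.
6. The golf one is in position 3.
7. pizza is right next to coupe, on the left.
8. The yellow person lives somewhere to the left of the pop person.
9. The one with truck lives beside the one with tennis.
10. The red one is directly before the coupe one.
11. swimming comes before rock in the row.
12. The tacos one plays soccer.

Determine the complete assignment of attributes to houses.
Solution:

House | Sport | Vehicle | Music | Food | Color
----------------------------------------------
  1   | swimming | truck | classical | pizza | red
  2   | tennis | coupe | jazz | sushi | green
  3   | golf | sedan | rock | pasta | yellow
  4   | soccer | van | pop | tacos | blue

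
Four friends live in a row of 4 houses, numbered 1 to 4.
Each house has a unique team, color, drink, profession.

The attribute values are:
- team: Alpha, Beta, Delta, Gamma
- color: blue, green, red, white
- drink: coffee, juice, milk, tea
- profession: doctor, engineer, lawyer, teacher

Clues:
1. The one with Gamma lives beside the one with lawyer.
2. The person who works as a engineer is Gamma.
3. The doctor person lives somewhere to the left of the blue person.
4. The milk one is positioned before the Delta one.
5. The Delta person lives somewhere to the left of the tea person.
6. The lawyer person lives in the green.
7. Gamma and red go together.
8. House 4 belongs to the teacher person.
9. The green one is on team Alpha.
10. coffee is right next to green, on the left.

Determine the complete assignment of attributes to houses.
Solution:

House | Team | Color | Drink | Profession
-----------------------------------------
  1   | Gamma | red | coffee | engineer
  2   | Alpha | green | milk | lawyer
  3   | Delta | white | juice | doctor
  4   | Beta | blue | tea | teacher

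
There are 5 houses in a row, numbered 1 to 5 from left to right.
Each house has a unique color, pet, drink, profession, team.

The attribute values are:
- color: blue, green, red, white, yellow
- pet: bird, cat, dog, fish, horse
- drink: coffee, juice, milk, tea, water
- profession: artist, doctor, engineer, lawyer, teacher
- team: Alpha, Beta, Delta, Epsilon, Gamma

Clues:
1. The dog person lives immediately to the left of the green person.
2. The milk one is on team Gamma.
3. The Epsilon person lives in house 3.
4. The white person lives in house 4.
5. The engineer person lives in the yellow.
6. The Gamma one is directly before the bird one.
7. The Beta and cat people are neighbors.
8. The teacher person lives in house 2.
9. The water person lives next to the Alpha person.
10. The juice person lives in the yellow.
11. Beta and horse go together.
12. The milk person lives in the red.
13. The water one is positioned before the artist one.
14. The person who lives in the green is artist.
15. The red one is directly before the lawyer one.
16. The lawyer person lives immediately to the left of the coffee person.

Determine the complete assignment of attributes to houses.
Solution:

House | Color | Pet | Drink | Profession | Team
-----------------------------------------------
  1   | yellow | horse | juice | engineer | Beta
  2   | red | cat | milk | teacher | Gamma
  3   | blue | bird | water | lawyer | Epsilon
  4   | white | dog | coffee | doctor | Alpha
  5   | green | fish | tea | artist | Delta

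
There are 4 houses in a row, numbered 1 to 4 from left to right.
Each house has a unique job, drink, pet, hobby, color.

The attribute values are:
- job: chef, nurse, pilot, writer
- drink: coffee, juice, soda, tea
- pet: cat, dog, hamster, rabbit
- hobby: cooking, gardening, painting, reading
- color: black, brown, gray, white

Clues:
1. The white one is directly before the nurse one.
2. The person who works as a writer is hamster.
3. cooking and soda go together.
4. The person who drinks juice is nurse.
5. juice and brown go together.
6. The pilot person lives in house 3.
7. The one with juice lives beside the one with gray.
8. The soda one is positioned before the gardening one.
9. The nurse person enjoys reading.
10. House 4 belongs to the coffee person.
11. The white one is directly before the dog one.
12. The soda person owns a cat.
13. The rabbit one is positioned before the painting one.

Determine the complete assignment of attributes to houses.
Solution:

House | Job | Drink | Pet | Hobby | Color
-----------------------------------------
  1   | chef | soda | cat | cooking | white
  2   | nurse | juice | dog | reading | brown
  3   | pilot | tea | rabbit | gardening | gray
  4   | writer | coffee | hamster | painting | black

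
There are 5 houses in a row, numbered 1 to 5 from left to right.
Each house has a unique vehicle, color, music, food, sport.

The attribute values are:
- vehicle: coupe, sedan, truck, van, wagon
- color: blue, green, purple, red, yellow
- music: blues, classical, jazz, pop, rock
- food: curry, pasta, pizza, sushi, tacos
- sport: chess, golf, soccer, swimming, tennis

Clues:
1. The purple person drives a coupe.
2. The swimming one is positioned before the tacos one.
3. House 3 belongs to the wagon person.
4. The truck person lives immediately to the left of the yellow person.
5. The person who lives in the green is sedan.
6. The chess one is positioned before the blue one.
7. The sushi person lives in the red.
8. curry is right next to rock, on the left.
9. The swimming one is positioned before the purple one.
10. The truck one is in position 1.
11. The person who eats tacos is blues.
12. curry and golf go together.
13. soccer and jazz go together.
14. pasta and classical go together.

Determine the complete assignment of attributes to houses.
Solution:

House | Vehicle | Color | Music | Food | Sport
----------------------------------------------
  1   | truck | red | jazz | sushi | soccer
  2   | van | yellow | classical | pasta | chess
  3   | wagon | blue | pop | curry | golf
  4   | sedan | green | rock | pizza | swimming
  5   | coupe | purple | blues | tacos | tennis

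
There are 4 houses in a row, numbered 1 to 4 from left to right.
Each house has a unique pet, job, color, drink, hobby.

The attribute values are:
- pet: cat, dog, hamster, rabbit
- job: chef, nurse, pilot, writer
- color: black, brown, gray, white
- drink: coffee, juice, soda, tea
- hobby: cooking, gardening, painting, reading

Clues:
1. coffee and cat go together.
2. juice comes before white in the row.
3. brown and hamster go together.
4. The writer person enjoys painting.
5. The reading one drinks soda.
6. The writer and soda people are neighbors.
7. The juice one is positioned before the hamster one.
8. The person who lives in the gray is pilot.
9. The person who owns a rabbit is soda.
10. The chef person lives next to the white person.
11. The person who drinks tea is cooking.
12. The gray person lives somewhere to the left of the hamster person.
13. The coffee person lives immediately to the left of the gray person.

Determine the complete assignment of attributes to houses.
Solution:

House | Pet | Job | Color | Drink | Hobby
-----------------------------------------
  1   | dog | chef | black | juice | gardening
  2   | cat | writer | white | coffee | painting
  3   | rabbit | pilot | gray | soda | reading
  4   | hamster | nurse | brown | tea | cooking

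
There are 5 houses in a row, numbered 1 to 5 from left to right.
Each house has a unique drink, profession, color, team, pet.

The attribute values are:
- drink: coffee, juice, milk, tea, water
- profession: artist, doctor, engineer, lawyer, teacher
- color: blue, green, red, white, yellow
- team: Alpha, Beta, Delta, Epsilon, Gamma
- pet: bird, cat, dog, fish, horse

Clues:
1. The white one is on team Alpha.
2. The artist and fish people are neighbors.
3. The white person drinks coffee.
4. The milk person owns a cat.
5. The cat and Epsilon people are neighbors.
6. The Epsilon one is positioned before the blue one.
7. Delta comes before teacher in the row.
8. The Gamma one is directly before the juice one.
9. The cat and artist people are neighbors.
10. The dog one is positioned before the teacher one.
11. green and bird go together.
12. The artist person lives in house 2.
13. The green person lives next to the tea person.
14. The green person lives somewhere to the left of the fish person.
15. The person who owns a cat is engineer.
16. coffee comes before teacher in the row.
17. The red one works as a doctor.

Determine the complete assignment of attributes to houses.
Solution:

House | Drink | Profession | Color | Team | Pet
-----------------------------------------------
  1   | milk | engineer | yellow | Gamma | cat
  2   | juice | artist | green | Epsilon | bird
  3   | tea | doctor | red | Delta | fish
  4   | coffee | lawyer | white | Alpha | dog
  5   | water | teacher | blue | Beta | horse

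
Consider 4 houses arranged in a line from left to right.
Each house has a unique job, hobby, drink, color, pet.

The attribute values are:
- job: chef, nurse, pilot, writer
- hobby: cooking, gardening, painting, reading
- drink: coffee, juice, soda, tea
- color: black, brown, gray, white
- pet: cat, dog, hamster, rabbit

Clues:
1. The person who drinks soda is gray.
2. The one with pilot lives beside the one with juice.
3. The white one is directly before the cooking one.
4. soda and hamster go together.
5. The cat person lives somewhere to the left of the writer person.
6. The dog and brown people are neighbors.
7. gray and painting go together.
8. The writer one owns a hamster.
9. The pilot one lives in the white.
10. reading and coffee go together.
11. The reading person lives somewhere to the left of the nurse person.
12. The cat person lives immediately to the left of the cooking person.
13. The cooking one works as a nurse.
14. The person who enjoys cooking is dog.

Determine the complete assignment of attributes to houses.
Solution:

House | Job | Hobby | Drink | Color | Pet
-----------------------------------------
  1   | pilot | reading | coffee | white | cat
  2   | nurse | cooking | juice | black | dog
  3   | chef | gardening | tea | brown | rabbit
  4   | writer | painting | soda | gray | hamster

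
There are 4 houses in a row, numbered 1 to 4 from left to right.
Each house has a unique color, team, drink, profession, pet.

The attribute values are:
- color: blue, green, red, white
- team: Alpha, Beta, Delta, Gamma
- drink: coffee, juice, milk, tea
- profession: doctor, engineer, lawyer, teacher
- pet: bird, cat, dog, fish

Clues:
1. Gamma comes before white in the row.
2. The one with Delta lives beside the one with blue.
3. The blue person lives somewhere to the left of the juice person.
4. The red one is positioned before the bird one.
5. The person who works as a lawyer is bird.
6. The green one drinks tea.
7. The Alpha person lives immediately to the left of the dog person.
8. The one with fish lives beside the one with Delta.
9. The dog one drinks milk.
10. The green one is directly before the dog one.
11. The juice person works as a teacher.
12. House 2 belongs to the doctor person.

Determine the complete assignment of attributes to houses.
Solution:

House | Color | Team | Drink | Profession | Pet
-----------------------------------------------
  1   | green | Alpha | tea | engineer | fish
  2   | red | Delta | milk | doctor | dog
  3   | blue | Gamma | coffee | lawyer | bird
  4   | white | Beta | juice | teacher | cat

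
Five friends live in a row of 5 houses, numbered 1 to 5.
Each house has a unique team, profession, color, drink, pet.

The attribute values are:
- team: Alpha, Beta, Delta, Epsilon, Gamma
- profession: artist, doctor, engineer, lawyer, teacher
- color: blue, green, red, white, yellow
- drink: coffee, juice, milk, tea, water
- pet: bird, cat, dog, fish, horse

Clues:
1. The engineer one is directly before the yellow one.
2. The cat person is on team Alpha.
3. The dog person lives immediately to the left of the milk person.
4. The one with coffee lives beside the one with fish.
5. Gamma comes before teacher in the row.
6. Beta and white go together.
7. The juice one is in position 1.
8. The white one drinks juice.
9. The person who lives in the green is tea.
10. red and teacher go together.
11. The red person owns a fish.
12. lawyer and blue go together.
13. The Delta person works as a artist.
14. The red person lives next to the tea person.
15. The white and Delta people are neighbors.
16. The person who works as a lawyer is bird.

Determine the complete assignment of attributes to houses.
Solution:

House | Team | Profession | Color | Drink | Pet
-----------------------------------------------
  1   | Beta | engineer | white | juice | dog
  2   | Delta | artist | yellow | milk | horse
  3   | Gamma | lawyer | blue | coffee | bird
  4   | Epsilon | teacher | red | water | fish
  5   | Alpha | doctor | green | tea | cat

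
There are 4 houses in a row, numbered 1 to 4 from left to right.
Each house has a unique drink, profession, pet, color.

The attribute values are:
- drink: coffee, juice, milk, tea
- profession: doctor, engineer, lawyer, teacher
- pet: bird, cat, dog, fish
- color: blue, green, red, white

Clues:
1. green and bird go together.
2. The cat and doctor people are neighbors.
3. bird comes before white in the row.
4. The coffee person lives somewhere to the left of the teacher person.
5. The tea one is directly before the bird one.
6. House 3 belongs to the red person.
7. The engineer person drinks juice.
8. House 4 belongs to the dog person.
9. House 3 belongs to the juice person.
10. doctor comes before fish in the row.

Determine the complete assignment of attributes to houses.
Solution:

House | Drink | Profession | Pet | Color
----------------------------------------
  1   | tea | lawyer | cat | blue
  2   | coffee | doctor | bird | green
  3   | juice | engineer | fish | red
  4   | milk | teacher | dog | white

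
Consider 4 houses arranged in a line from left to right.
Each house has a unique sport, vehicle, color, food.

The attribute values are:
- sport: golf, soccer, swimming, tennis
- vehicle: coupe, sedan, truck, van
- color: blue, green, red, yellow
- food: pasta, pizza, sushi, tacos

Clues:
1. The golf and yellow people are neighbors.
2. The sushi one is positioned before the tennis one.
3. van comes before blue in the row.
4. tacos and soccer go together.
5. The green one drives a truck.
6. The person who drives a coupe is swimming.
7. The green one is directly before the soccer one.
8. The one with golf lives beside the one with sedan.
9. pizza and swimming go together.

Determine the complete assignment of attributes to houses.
Solution:

House | Sport | Vehicle | Color | Food
--------------------------------------
  1   | golf | truck | green | sushi
  2   | soccer | sedan | yellow | tacos
  3   | tennis | van | red | pasta
  4   | swimming | coupe | blue | pizza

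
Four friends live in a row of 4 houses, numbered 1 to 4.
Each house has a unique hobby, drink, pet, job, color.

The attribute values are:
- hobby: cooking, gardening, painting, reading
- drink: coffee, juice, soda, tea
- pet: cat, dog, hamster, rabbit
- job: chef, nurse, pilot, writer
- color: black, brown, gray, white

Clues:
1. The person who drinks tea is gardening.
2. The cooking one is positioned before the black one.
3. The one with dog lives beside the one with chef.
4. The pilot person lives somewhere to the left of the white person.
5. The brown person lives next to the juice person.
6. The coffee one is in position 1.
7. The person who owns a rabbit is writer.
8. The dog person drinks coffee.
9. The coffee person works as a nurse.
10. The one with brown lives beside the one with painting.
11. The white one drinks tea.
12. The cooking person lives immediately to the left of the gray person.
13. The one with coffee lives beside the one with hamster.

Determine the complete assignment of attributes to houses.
Solution:

House | Hobby | Drink | Pet | Job | Color
-----------------------------------------
  1   | cooking | coffee | dog | nurse | brown
  2   | painting | juice | hamster | chef | gray
  3   | reading | soda | cat | pilot | black
  4   | gardening | tea | rabbit | writer | white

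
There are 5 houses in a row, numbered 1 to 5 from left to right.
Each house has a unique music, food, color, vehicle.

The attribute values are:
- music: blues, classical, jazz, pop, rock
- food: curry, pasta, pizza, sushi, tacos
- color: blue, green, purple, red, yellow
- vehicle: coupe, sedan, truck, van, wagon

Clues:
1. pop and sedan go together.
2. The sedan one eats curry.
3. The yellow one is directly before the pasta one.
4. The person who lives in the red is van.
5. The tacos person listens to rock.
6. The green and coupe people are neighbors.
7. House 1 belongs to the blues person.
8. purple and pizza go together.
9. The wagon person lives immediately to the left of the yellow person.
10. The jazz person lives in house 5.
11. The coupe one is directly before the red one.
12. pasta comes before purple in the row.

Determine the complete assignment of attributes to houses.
Solution:

House | Music | Food | Color | Vehicle
--------------------------------------
  1   | blues | sushi | green | wagon
  2   | rock | tacos | yellow | coupe
  3   | classical | pasta | red | van
  4   | pop | curry | blue | sedan
  5   | jazz | pizza | purple | truck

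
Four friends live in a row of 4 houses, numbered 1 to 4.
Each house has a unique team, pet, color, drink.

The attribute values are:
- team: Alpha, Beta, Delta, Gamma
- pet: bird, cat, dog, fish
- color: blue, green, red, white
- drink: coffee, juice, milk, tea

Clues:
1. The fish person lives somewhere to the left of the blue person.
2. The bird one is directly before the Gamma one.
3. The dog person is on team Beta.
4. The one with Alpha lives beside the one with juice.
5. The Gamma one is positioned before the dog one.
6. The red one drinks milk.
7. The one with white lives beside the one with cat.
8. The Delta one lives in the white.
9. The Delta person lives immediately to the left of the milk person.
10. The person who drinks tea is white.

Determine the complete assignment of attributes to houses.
Solution:

House | Team | Pet | Color | Drink
----------------------------------
  1   | Delta | bird | white | tea
  2   | Gamma | cat | red | milk
  3   | Alpha | fish | green | coffee
  4   | Beta | dog | blue | juice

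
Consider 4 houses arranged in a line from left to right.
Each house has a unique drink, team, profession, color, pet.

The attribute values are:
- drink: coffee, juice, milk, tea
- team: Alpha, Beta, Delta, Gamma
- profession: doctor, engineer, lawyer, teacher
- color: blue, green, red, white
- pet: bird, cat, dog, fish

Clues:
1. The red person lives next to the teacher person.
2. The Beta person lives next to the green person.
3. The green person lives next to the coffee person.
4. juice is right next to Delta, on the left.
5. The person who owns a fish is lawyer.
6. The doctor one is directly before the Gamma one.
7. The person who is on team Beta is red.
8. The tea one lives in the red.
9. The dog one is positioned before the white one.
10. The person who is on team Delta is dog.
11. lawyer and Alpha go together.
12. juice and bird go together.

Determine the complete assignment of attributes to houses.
Solution:

House | Drink | Team | Profession | Color | Pet
-----------------------------------------------
  1   | tea | Beta | doctor | red | cat
  2   | juice | Gamma | teacher | green | bird
  3   | coffee | Delta | engineer | blue | dog
  4   | milk | Alpha | lawyer | white | fish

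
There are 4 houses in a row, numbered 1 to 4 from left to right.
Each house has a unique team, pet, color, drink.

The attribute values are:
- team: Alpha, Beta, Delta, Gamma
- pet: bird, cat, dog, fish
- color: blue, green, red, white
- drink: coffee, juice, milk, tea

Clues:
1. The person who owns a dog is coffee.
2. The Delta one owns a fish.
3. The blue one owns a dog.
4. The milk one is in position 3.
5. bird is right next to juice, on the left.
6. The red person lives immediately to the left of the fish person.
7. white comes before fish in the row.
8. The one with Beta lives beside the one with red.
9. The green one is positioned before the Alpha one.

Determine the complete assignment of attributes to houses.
Solution:

House | Team | Pet | Color | Drink
----------------------------------
  1   | Beta | bird | white | tea
  2   | Gamma | cat | red | juice
  3   | Delta | fish | green | milk
  4   | Alpha | dog | blue | coffee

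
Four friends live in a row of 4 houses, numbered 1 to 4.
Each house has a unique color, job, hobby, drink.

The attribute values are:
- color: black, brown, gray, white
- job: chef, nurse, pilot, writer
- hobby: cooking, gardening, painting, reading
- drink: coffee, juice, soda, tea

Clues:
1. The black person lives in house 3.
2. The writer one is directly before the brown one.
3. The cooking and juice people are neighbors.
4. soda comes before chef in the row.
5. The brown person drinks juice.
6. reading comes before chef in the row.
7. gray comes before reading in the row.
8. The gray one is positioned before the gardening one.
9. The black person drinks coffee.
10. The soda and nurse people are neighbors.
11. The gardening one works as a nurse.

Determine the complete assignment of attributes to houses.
Solution:

House | Color | Job | Hobby | Drink
-----------------------------------
  1   | gray | writer | cooking | soda
  2   | brown | nurse | gardening | juice
  3   | black | pilot | reading | coffee
  4   | white | chef | painting | tea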